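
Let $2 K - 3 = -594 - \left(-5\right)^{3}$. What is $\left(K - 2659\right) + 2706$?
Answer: $-186$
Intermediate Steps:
$K = -233$ ($K = \frac{3}{2} + \frac{-594 - \left(-5\right)^{3}}{2} = \frac{3}{2} + \frac{-594 - -125}{2} = \frac{3}{2} + \frac{-594 + 125}{2} = \frac{3}{2} + \frac{1}{2} \left(-469\right) = \frac{3}{2} - \frac{469}{2} = -233$)
$\left(K - 2659\right) + 2706 = \left(-233 - 2659\right) + 2706 = -2892 + 2706 = -186$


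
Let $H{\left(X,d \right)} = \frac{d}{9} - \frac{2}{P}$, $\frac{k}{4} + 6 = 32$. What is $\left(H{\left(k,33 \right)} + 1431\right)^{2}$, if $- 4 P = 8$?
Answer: $\frac{18550249}{9} \approx 2.0611 \cdot 10^{6}$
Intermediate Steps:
$P = -2$ ($P = \left(- \frac{1}{4}\right) 8 = -2$)
$k = 104$ ($k = -24 + 4 \cdot 32 = -24 + 128 = 104$)
$H{\left(X,d \right)} = 1 + \frac{d}{9}$ ($H{\left(X,d \right)} = \frac{d}{9} - \frac{2}{-2} = d \frac{1}{9} - -1 = \frac{d}{9} + 1 = 1 + \frac{d}{9}$)
$\left(H{\left(k,33 \right)} + 1431\right)^{2} = \left(\left(1 + \frac{1}{9} \cdot 33\right) + 1431\right)^{2} = \left(\left(1 + \frac{11}{3}\right) + 1431\right)^{2} = \left(\frac{14}{3} + 1431\right)^{2} = \left(\frac{4307}{3}\right)^{2} = \frac{18550249}{9}$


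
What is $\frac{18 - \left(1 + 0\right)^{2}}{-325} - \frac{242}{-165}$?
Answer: $\frac{1379}{975} \approx 1.4144$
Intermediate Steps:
$\frac{18 - \left(1 + 0\right)^{2}}{-325} - \frac{242}{-165} = \left(18 - 1^{2}\right) \left(- \frac{1}{325}\right) - - \frac{22}{15} = \left(18 - 1\right) \left(- \frac{1}{325}\right) + \frac{22}{15} = 17 \left(- \frac{1}{325}\right) + \frac{22}{15} = - \frac{17}{325} + \frac{22}{15} = \frac{1379}{975}$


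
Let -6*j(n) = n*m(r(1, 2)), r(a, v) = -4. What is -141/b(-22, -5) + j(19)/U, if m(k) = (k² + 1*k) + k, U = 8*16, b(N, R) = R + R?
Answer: 6673/480 ≈ 13.902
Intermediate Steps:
b(N, R) = 2*R
U = 128
m(k) = k² + 2*k (m(k) = (k² + k) + k = (k + k²) + k = k² + 2*k)
j(n) = -4*n/3 (j(n) = -n*(-4*(2 - 4))/6 = -n*(-4*(-2))/6 = -n*8/6 = -4*n/3)
-141/b(-22, -5) + j(19)/U = -141/(2*(-5)) - 4/3*19/128 = -141/(-10) - 76/3*1/128 = -141*(-⅒) - 19/96 = 141/10 - 19/96 = 6673/480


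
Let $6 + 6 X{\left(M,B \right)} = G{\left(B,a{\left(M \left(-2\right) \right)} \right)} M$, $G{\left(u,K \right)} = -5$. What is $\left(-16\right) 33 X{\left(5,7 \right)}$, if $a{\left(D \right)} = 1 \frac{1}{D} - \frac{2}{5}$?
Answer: $2728$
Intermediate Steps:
$a{\left(D \right)} = - \frac{2}{5} + \frac{1}{D}$ ($a{\left(D \right)} = \frac{1}{D} - \frac{2}{5} = - \frac{2}{5} + \frac{1}{D}$)
$X{\left(M,B \right)} = -1 - \frac{5 M}{6}$ ($X{\left(M,B \right)} = -1 + \frac{\left(-5\right) M}{6} = -1 - \frac{5 M}{6}$)
$\left(-16\right) 33 X{\left(5,7 \right)} = \left(-16\right) 33 \left(-1 - \frac{25}{6}\right) = - 528 \left(-1 - \frac{25}{6}\right) = \left(-528\right) \left(- \frac{31}{6}\right) = 2728$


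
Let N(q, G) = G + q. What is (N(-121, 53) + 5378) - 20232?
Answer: -14922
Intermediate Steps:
(N(-121, 53) + 5378) - 20232 = ((53 - 121) + 5378) - 20232 = (-68 + 5378) - 20232 = 5310 - 20232 = -14922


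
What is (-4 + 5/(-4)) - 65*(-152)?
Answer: 39499/4 ≈ 9874.8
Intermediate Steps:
(-4 + 5/(-4)) - 65*(-152) = (-4 - ¼*5) + 9880 = (-4 - 5/4) + 9880 = -21/4 + 9880 = 39499/4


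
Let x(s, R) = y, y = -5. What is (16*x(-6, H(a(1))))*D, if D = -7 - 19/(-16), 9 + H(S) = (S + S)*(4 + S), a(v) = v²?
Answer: 465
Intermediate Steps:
H(S) = -9 + 2*S*(4 + S) (H(S) = -9 + (S + S)*(4 + S) = -9 + (2*S)*(4 + S) = -9 + 2*S*(4 + S))
D = -93/16 (D = -7 - 19*(-1)/16 = -7 - 1*(-19/16) = -7 + 19/16 = -93/16 ≈ -5.8125)
x(s, R) = -5
(16*x(-6, H(a(1))))*D = (16*(-5))*(-93/16) = -80*(-93/16) = 465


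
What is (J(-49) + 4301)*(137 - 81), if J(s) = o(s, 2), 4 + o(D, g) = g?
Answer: 240744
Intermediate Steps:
o(D, g) = -4 + g
J(s) = -2 (J(s) = -4 + 2 = -2)
(J(-49) + 4301)*(137 - 81) = (-2 + 4301)*(137 - 81) = 4299*56 = 240744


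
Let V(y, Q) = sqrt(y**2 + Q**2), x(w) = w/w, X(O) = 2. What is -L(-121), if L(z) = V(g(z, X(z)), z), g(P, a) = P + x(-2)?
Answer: -sqrt(29041) ≈ -170.41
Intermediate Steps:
x(w) = 1
g(P, a) = 1 + P (g(P, a) = P + 1 = 1 + P)
V(y, Q) = sqrt(Q**2 + y**2)
L(z) = sqrt(z**2 + (1 + z)**2)
-L(-121) = -sqrt((-121)**2 + (1 - 121)**2) = -sqrt(14641 + (-120)**2) = -sqrt(14641 + 14400) = -sqrt(29041)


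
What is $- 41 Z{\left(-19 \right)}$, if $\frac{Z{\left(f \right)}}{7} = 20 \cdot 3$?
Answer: $-17220$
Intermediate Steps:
$Z{\left(f \right)} = 420$ ($Z{\left(f \right)} = 7 \cdot 20 \cdot 3 = 7 \cdot 60 = 420$)
$- 41 Z{\left(-19 \right)} = \left(-41\right) 420 = -17220$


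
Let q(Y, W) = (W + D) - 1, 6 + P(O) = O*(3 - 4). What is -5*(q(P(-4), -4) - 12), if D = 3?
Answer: 70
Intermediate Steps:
P(O) = -6 - O (P(O) = -6 + O*(3 - 4) = -6 + O*(-1) = -6 - O)
q(Y, W) = 2 + W (q(Y, W) = (W + 3) - 1 = (3 + W) - 1 = 2 + W)
-5*(q(P(-4), -4) - 12) = -5*((2 - 4) - 12) = -5*(-2 - 12) = -5*(-14) = 70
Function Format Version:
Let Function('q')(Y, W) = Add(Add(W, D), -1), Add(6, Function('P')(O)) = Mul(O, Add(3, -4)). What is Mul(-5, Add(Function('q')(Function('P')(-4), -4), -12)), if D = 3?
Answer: 70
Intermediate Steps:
Function('P')(O) = Add(-6, Mul(-1, O)) (Function('P')(O) = Add(-6, Mul(O, Add(3, -4))) = Add(-6, Mul(O, -1)) = Add(-6, Mul(-1, O)))
Function('q')(Y, W) = Add(2, W) (Function('q')(Y, W) = Add(Add(W, 3), -1) = Add(Add(3, W), -1) = Add(2, W))
Mul(-5, Add(Function('q')(Function('P')(-4), -4), -12)) = Mul(-5, Add(Add(2, -4), -12)) = Mul(-5, Add(-2, -12)) = Mul(-5, -14) = 70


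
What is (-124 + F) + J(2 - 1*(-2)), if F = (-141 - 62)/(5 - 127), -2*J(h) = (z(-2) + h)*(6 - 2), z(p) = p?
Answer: -15413/122 ≈ -126.34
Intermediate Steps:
J(h) = 4 - 2*h (J(h) = -(-2 + h)*(6 - 2)/2 = -(-2 + h)*4/2 = -(-8 + 4*h)/2 = 4 - 2*h)
F = 203/122 (F = -203/(-122) = -203*(-1/122) = 203/122 ≈ 1.6639)
(-124 + F) + J(2 - 1*(-2)) = (-124 + 203/122) + (4 - 2*(2 - 1*(-2))) = -14925/122 + (4 - 2*(2 + 2)) = -14925/122 + (4 - 2*4) = -14925/122 + (4 - 8) = -14925/122 - 4 = -15413/122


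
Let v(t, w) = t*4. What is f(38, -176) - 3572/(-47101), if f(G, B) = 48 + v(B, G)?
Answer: -1626036/2479 ≈ -655.92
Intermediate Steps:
v(t, w) = 4*t
f(G, B) = 48 + 4*B
f(38, -176) - 3572/(-47101) = (48 + 4*(-176)) - 3572/(-47101) = (48 - 704) - 3572*(-1)/47101 = -656 - 1*(-188/2479) = -656 + 188/2479 = -1626036/2479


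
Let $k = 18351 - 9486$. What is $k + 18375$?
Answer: $27240$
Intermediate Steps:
$k = 8865$ ($k = 18351 - 9486 = 8865$)
$k + 18375 = 8865 + 18375 = 27240$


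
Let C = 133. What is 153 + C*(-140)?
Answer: -18467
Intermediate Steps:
153 + C*(-140) = 153 + 133*(-140) = 153 - 18620 = -18467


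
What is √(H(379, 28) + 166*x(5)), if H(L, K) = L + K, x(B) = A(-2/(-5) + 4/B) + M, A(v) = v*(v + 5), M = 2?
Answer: √49351/5 ≈ 44.430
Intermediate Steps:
A(v) = v*(5 + v)
x(B) = 2 + (⅖ + 4/B)*(27/5 + 4/B) (x(B) = (-2/(-5) + 4/B)*(5 + (-2/(-5) + 4/B)) + 2 = (-2*(-⅕) + 4/B)*(5 + (-2*(-⅕) + 4/B)) + 2 = (⅖ + 4/B)*(5 + (⅖ + 4/B)) + 2 = (⅖ + 4/B)*(27/5 + 4/B) + 2 = 2 + (⅖ + 4/B)*(27/5 + 4/B))
H(L, K) = K + L
√(H(379, 28) + 166*x(5)) = √((28 + 379) + 166*(104/25 + 16/5² + (116/5)/5)) = √(407 + 166*(104/25 + 16*(1/25) + (116/5)*(⅕))) = √(407 + 166*(104/25 + 16/25 + 116/25)) = √(407 + 166*(236/25)) = √(407 + 39176/25) = √(49351/25) = √49351/5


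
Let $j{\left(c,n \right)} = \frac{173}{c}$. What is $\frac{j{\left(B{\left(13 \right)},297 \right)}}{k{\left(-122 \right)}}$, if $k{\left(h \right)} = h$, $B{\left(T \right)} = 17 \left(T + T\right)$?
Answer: $- \frac{173}{53924} \approx -0.0032082$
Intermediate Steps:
$B{\left(T \right)} = 34 T$ ($B{\left(T \right)} = 17 \cdot 2 T = 34 T$)
$\frac{j{\left(B{\left(13 \right)},297 \right)}}{k{\left(-122 \right)}} = \frac{173 \frac{1}{34 \cdot 13}}{-122} = \frac{173}{442} \left(- \frac{1}{122}\right) = - \frac{173}{53924}$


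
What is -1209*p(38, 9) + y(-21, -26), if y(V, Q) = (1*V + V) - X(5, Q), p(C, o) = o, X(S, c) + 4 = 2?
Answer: -10921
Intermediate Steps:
X(S, c) = -2 (X(S, c) = -4 + 2 = -2)
y(V, Q) = 2 + 2*V (y(V, Q) = (1*V + V) - 1*(-2) = (V + V) + 2 = 2*V + 2 = 2 + 2*V)
-1209*p(38, 9) + y(-21, -26) = -1209*9 + (2 + 2*(-21)) = -10881 + (2 - 42) = -10881 - 40 = -10921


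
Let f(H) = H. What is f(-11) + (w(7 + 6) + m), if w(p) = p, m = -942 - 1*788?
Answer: -1728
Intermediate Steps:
m = -1730 (m = -942 - 788 = -1730)
f(-11) + (w(7 + 6) + m) = -11 + ((7 + 6) - 1730) = -11 + (13 - 1730) = -11 - 1717 = -1728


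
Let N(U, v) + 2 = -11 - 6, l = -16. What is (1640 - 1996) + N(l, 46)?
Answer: -375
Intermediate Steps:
N(U, v) = -19 (N(U, v) = -2 + (-11 - 6) = -2 - 17 = -19)
(1640 - 1996) + N(l, 46) = (1640 - 1996) - 19 = -356 - 19 = -375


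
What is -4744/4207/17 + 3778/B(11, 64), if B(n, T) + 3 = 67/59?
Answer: -7971124989/3933545 ≈ -2026.4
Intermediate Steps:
B(n, T) = -110/59 (B(n, T) = -3 + 67/59 = -110/59)
-4744/4207/17 + 3778/B(11, 64) = -4744/4207/17 + 3778/(-110/59) = -4744*1/4207*(1/17) + 3778*(-59/110) = -4744/4207*1/17 - 111451/55 = -4744/71519 - 111451/55 = -7971124989/3933545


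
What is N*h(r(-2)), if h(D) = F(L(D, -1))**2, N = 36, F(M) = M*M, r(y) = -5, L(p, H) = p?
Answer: 22500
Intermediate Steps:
F(M) = M**2
h(D) = D**4 (h(D) = (D**2)**2 = D**4)
N*h(r(-2)) = 36*(-5)**4 = 36*625 = 22500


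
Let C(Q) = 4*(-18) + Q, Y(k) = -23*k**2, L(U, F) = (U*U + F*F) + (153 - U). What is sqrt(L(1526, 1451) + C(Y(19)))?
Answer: sqrt(4424329) ≈ 2103.4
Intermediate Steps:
L(U, F) = 153 + F**2 + U**2 - U (L(U, F) = (U**2 + F**2) + (153 - U) = (F**2 + U**2) + (153 - U) = 153 + F**2 + U**2 - U)
C(Q) = -72 + Q
sqrt(L(1526, 1451) + C(Y(19))) = sqrt((153 + 1451**2 + 1526**2 - 1*1526) + (-72 - 23*19**2)) = sqrt((153 + 2105401 + 2328676 - 1526) + (-72 - 23*361)) = sqrt(4432704 + (-72 - 8303)) = sqrt(4432704 - 8375) = sqrt(4424329)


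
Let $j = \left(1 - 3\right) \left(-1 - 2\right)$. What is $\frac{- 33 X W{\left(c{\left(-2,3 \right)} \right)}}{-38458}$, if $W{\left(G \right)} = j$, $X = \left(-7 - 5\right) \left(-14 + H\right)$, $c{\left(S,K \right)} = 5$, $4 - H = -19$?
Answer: $- \frac{10692}{19229} \approx -0.55604$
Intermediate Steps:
$H = 23$ ($H = 4 - -19 = 4 + 19 = 23$)
$j = 6$ ($j = \left(-2\right) \left(-3\right) = 6$)
$X = -108$ ($X = \left(-7 - 5\right) \left(-14 + 23\right) = \left(-12\right) 9 = -108$)
$W{\left(G \right)} = 6$
$\frac{- 33 X W{\left(c{\left(-2,3 \right)} \right)}}{-38458} = \frac{\left(-33\right) \left(-108\right) 6}{-38458} = 3564 \cdot 6 \left(- \frac{1}{38458}\right) = 21384 \left(- \frac{1}{38458}\right) = - \frac{10692}{19229}$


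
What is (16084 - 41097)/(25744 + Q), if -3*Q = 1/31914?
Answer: -2394794646/2464782047 ≈ -0.97161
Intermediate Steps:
Q = -1/95742 (Q = -⅓/31914 = -⅓*1/31914 = -1/95742 ≈ -1.0445e-5)
(16084 - 41097)/(25744 + Q) = (16084 - 41097)/(25744 - 1/95742) = -25013/2464782047/95742 = -25013*95742/2464782047 = -2394794646/2464782047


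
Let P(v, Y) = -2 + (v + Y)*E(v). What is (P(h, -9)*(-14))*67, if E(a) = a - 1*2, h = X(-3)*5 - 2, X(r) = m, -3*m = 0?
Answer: -39396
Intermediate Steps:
m = 0 (m = -⅓*0 = 0)
X(r) = 0
h = -2 (h = 0*5 - 2 = 0 - 2 = -2)
E(a) = -2 + a (E(a) = a - 2 = -2 + a)
P(v, Y) = -2 + (-2 + v)*(Y + v) (P(v, Y) = -2 + (v + Y)*(-2 + v) = -2 + (Y + v)*(-2 + v) = -2 + (-2 + v)*(Y + v))
(P(h, -9)*(-14))*67 = ((-2 - 9*(-2 - 2) - 2*(-2 - 2))*(-14))*67 = ((-2 - 9*(-4) - 2*(-4))*(-14))*67 = ((-2 + 36 + 8)*(-14))*67 = (42*(-14))*67 = -588*67 = -39396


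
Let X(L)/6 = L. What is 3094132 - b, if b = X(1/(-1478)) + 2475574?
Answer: 457114365/739 ≈ 6.1856e+5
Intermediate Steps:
X(L) = 6*L
b = 1829449183/739 (b = 6/(-1478) + 2475574 = 6*(-1/1478) + 2475574 = -3/739 + 2475574 = 1829449183/739 ≈ 2.4756e+6)
3094132 - b = 3094132 - 1*1829449183/739 = 3094132 - 1829449183/739 = 457114365/739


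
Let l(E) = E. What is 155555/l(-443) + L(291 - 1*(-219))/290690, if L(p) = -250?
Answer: -4521839370/12877567 ≈ -351.14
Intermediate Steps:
155555/l(-443) + L(291 - 1*(-219))/290690 = 155555/(-443) - 250/290690 = 155555*(-1/443) - 250*1/290690 = -155555/443 - 25/29069 = -4521839370/12877567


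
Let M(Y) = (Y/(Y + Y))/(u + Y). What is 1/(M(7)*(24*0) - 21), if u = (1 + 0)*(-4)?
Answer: -1/21 ≈ -0.047619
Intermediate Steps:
u = -4 (u = 1*(-4) = -4)
M(Y) = 1/(2*(-4 + Y)) (M(Y) = (Y/(Y + Y))/(-4 + Y) = (Y/((2*Y)))/(-4 + Y) = ((1/(2*Y))*Y)/(-4 + Y) = 1/(2*(-4 + Y)))
1/(M(7)*(24*0) - 21) = 1/((1/(2*(-4 + 7)))*(24*0) - 21) = 1/(((½)/3)*0 - 21) = 1/(((½)*(⅓))*0 - 21) = 1/((⅙)*0 - 21) = 1/(0 - 21) = 1/(-21) = -1/21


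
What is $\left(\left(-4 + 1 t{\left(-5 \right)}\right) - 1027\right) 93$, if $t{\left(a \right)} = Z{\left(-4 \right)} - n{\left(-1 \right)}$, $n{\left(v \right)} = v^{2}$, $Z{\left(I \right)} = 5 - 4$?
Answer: $-95883$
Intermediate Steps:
$Z{\left(I \right)} = 1$ ($Z{\left(I \right)} = 5 - 4 = 1$)
$t{\left(a \right)} = 0$ ($t{\left(a \right)} = 1 - \left(-1\right)^{2} = 1 - 1 = 0$)
$\left(\left(-4 + 1 t{\left(-5 \right)}\right) - 1027\right) 93 = \left(\left(-4 + 1 \cdot 0\right) - 1027\right) 93 = \left(\left(-4 + 0\right) - 1027\right) 93 = \left(-4 - 1027\right) 93 = \left(-1031\right) 93 = -95883$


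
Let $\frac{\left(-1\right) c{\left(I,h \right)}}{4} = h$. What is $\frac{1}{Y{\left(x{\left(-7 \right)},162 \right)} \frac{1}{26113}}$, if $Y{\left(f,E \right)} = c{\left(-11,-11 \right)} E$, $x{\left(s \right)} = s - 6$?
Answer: $\frac{26113}{7128} \approx 3.6634$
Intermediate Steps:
$c{\left(I,h \right)} = - 4 h$
$x{\left(s \right)} = -6 + s$ ($x{\left(s \right)} = s - 6 = -6 + s$)
$Y{\left(f,E \right)} = 44 E$ ($Y{\left(f,E \right)} = \left(-4\right) \left(-11\right) E = 44 E$)
$\frac{1}{Y{\left(x{\left(-7 \right)},162 \right)} \frac{1}{26113}} = \frac{1}{44 \cdot 162 \cdot \frac{1}{26113}} = \frac{1}{7128 \cdot \frac{1}{26113}} = \frac{1}{\frac{7128}{26113}} = \frac{26113}{7128}$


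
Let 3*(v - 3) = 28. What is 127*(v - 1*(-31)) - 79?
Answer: 16273/3 ≈ 5424.3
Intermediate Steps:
v = 37/3 (v = 3 + (⅓)*28 = 3 + 28/3 = 37/3 ≈ 12.333)
127*(v - 1*(-31)) - 79 = 127*(37/3 - 1*(-31)) - 79 = 127*(37/3 + 31) - 79 = 127*(130/3) - 79 = 16510/3 - 79 = 16273/3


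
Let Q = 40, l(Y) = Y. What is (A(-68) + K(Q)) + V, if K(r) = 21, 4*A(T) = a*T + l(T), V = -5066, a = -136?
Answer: -2750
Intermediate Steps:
A(T) = -135*T/4 (A(T) = (-136*T + T)/4 = (-135*T)/4 = -135*T/4)
(A(-68) + K(Q)) + V = (-135/4*(-68) + 21) - 5066 = (2295 + 21) - 5066 = 2316 - 5066 = -2750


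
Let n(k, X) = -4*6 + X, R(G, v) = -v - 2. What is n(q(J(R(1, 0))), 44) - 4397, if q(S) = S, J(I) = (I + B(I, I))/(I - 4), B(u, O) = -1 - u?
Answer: -4377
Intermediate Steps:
R(G, v) = -2 - v
J(I) = -1/(-4 + I) (J(I) = (I + (-1 - I))/(I - 4) = -1/(-4 + I))
n(k, X) = -24 + X
n(q(J(R(1, 0))), 44) - 4397 = (-24 + 44) - 4397 = 20 - 4397 = -4377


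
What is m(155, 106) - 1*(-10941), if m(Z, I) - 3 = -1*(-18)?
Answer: 10962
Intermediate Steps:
m(Z, I) = 21 (m(Z, I) = 3 - 1*(-18) = 3 + 18 = 21)
m(155, 106) - 1*(-10941) = 21 - 1*(-10941) = 21 + 10941 = 10962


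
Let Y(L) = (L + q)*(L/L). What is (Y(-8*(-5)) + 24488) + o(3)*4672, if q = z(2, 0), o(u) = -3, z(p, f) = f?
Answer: 10512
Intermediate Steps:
q = 0
Y(L) = L (Y(L) = (L + 0)*(L/L) = L*1 = L)
(Y(-8*(-5)) + 24488) + o(3)*4672 = (-8*(-5) + 24488) - 3*4672 = (40 + 24488) - 14016 = 24528 - 14016 = 10512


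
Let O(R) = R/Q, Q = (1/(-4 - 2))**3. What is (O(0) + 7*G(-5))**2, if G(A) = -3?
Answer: 441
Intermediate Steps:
Q = -1/216 (Q = (1/(-6))**3 = (-1/6)**3 = -1/216 ≈ -0.0046296)
O(R) = -216*R (O(R) = R/(-1/216) = R*(-216) = -216*R)
(O(0) + 7*G(-5))**2 = (-216*0 + 7*(-3))**2 = (0 - 21)**2 = (-21)**2 = 441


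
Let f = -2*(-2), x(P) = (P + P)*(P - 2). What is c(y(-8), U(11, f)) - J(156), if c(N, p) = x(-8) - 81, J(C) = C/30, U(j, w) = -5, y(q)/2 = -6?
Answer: 369/5 ≈ 73.800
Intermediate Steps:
x(P) = 2*P*(-2 + P) (x(P) = (2*P)*(-2 + P) = 2*P*(-2 + P))
y(q) = -12 (y(q) = 2*(-6) = -12)
f = 4
J(C) = C/30 (J(C) = C*(1/30) = C/30)
c(N, p) = 79 (c(N, p) = 2*(-8)*(-2 - 8) - 81 = 2*(-8)*(-10) - 81 = 160 - 81 = 79)
c(y(-8), U(11, f)) - J(156) = 79 - 156/30 = 79 - 1*26/5 = 79 - 26/5 = 369/5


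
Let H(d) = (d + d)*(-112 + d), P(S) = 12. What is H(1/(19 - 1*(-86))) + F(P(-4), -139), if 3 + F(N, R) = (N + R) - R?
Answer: 75707/11025 ≈ 6.8669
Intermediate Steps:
F(N, R) = -3 + N (F(N, R) = -3 + ((N + R) - R) = -3 + N)
H(d) = 2*d*(-112 + d) (H(d) = (2*d)*(-112 + d) = 2*d*(-112 + d))
H(1/(19 - 1*(-86))) + F(P(-4), -139) = 2*(-112 + 1/(19 - 1*(-86)))/(19 - 1*(-86)) + (-3 + 12) = 2*(-112 + 1/(19 + 86))/(19 + 86) + 9 = 2*(-112 + 1/105)/105 + 9 = 2*(1/105)*(-112 + 1/105) + 9 = 2*(1/105)*(-11759/105) + 9 = -23518/11025 + 9 = 75707/11025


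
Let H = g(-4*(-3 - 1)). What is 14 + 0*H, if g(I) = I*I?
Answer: 14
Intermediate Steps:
g(I) = I**2
H = 256 (H = (-4*(-3 - 1))**2 = (-4*(-4))**2 = 16**2 = 256)
14 + 0*H = 14 + 0*256 = 14 + 0 = 14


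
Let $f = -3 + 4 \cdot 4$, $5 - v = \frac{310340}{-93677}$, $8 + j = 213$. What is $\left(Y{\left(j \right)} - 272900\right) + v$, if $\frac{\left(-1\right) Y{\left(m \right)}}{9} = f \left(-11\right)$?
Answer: $- \frac{25443112276}{93677} \approx -2.716 \cdot 10^{5}$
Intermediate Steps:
$j = 205$ ($j = -8 + 213 = 205$)
$v = \frac{778725}{93677}$ ($v = 5 - \frac{310340}{-93677} = 5 - 310340 \left(- \frac{1}{93677}\right) = 5 - - \frac{310340}{93677} = 5 + \frac{310340}{93677} = \frac{778725}{93677} \approx 8.3129$)
$f = 13$ ($f = -3 + 16 = 13$)
$Y{\left(m \right)} = 1287$ ($Y{\left(m \right)} = - 9 \cdot 13 \left(-11\right) = \left(-9\right) \left(-143\right) = 1287$)
$\left(Y{\left(j \right)} - 272900\right) + v = \left(1287 - 272900\right) + \frac{778725}{93677} = -271613 + \frac{778725}{93677} = - \frac{25443112276}{93677}$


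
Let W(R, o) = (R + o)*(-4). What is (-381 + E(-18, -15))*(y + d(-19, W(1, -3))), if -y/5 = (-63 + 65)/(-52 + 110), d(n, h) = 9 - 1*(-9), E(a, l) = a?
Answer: -206283/29 ≈ -7113.2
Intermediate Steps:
W(R, o) = -4*R - 4*o
d(n, h) = 18 (d(n, h) = 9 + 9 = 18)
y = -5/29 (y = -5*(-63 + 65)/(-52 + 110) = -10/58 = -5*1/29 = -5/29 ≈ -0.17241)
(-381 + E(-18, -15))*(y + d(-19, W(1, -3))) = (-381 - 18)*(-5/29 + 18) = -399*517/29 = -206283/29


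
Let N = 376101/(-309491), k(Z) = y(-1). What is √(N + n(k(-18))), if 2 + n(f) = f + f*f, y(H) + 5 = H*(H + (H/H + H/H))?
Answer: √2565571139677/309491 ≈ 5.1754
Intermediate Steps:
y(H) = -5 + H*(2 + H) (y(H) = -5 + H*(H + (H/H + H/H)) = -5 + H*(H + (1 + 1)) = -5 + H*(H + 2) = -5 + H*(2 + H))
k(Z) = -6 (k(Z) = -5 + (-1)² + 2*(-1) = -5 + 1 - 2 = -6)
n(f) = -2 + f + f² (n(f) = -2 + (f + f*f) = -2 + (f + f²) = -2 + f + f²)
N = -376101/309491 (N = 376101*(-1/309491) = -376101/309491 ≈ -1.2152)
√(N + n(k(-18))) = √(-376101/309491 + (-2 - 6 + (-6)²)) = √(-376101/309491 + (-2 - 6 + 36)) = √(-376101/309491 + 28) = √(8289647/309491) = √2565571139677/309491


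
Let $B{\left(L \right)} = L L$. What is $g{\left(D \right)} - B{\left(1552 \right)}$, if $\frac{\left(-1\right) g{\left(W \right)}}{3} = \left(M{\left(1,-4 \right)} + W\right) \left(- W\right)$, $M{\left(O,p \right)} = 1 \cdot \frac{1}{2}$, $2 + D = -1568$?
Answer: $4983641$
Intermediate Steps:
$D = -1570$ ($D = -2 - 1568 = -1570$)
$M{\left(O,p \right)} = \frac{1}{2}$ ($M{\left(O,p \right)} = 1 \cdot \frac{1}{2} = \frac{1}{2}$)
$B{\left(L \right)} = L^{2}$
$g{\left(W \right)} = 3 W \left(\frac{1}{2} + W\right)$ ($g{\left(W \right)} = - 3 \left(\frac{1}{2} + W\right) \left(- W\right) = - 3 \left(- W \left(\frac{1}{2} + W\right)\right) = 3 W \left(\frac{1}{2} + W\right)$)
$g{\left(D \right)} - B{\left(1552 \right)} = \frac{3}{2} \left(-1570\right) \left(1 + 2 \left(-1570\right)\right) - 1552^{2} = \frac{3}{2} \left(-1570\right) \left(1 - 3140\right) - 2408704 = \frac{3}{2} \left(-1570\right) \left(-3139\right) - 2408704 = 7392345 - 2408704 = 4983641$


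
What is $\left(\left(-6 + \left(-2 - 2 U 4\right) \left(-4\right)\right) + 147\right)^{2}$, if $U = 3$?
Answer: $60025$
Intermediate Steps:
$\left(\left(-6 + \left(-2 - 2 U 4\right) \left(-4\right)\right) + 147\right)^{2} = \left(\left(-6 + \left(-2 - 2 \cdot 3 \cdot 4\right) \left(-4\right)\right) + 147\right)^{2} = \left(\left(-6 + \left(-2 - 6 \cdot 4\right) \left(-4\right)\right) + 147\right)^{2} = \left(\left(-6 + \left(-2 - 24\right) \left(-4\right)\right) + 147\right)^{2} = \left(\left(-6 - -104\right) + 147\right)^{2} = \left(\left(-6 + 104\right) + 147\right)^{2} = \left(98 + 147\right)^{2} = 245^{2} = 60025$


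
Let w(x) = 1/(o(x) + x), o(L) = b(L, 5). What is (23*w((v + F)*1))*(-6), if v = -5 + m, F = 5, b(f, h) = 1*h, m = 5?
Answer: -69/5 ≈ -13.800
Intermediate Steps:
b(f, h) = h
o(L) = 5
v = 0 (v = -5 + 5 = 0)
w(x) = 1/(5 + x)
(23*w((v + F)*1))*(-6) = (23/(5 + (0 + 5)*1))*(-6) = (23/(5 + 5*1))*(-6) = (23/(5 + 5))*(-6) = (23/10)*(-6) = -69/5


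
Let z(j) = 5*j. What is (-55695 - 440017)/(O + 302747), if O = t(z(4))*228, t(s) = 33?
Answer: -495712/310271 ≈ -1.5977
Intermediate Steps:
O = 7524 (O = 33*228 = 7524)
(-55695 - 440017)/(O + 302747) = (-55695 - 440017)/(7524 + 302747) = -495712/310271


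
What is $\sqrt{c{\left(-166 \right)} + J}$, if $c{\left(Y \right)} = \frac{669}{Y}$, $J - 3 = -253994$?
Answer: $\frac{5 i \sqrt{279963482}}{166} \approx 503.98 i$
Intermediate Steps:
$J = -253991$ ($J = 3 - 253994 = -253991$)
$\sqrt{c{\left(-166 \right)} + J} = \sqrt{\frac{669}{-166} - 253991} = \sqrt{669 \left(- \frac{1}{166}\right) - 253991} = \sqrt{- \frac{669}{166} - 253991} = \sqrt{- \frac{42163175}{166}} = \frac{5 i \sqrt{279963482}}{166}$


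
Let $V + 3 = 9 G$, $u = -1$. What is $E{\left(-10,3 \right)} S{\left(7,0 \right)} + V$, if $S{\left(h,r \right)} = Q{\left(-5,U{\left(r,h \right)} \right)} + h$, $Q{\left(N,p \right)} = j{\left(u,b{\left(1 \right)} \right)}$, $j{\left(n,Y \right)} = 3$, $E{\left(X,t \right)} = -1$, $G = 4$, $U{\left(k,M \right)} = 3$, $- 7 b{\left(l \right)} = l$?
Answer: $23$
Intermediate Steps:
$b{\left(l \right)} = - \frac{l}{7}$
$Q{\left(N,p \right)} = 3$
$V = 33$ ($V = -3 + 9 \cdot 4 = -3 + 36 = 33$)
$S{\left(h,r \right)} = 3 + h$
$E{\left(-10,3 \right)} S{\left(7,0 \right)} + V = - (3 + 7) + 33 = \left(-1\right) 10 + 33 = -10 + 33 = 23$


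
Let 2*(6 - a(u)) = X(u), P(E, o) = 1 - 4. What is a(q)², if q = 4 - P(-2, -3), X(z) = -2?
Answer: 49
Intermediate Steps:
P(E, o) = -3
q = 7 (q = 4 - 1*(-3) = 4 + 3 = 7)
a(u) = 7 (a(u) = 6 - ½*(-2) = 6 + 1 = 7)
a(q)² = 7² = 49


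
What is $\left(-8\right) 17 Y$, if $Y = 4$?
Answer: $-544$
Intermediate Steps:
$\left(-8\right) 17 Y = \left(-8\right) 17 \cdot 4 = \left(-136\right) 4 = -544$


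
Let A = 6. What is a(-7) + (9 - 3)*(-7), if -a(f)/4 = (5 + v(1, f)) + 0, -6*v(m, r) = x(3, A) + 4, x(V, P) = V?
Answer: -172/3 ≈ -57.333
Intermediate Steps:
v(m, r) = -7/6 (v(m, r) = -(3 + 4)/6 = -⅙*7 = -7/6)
a(f) = -46/3 (a(f) = -4*((5 - 7/6) + 0) = -4*(23/6 + 0) = -4*23/6 = -46/3)
a(-7) + (9 - 3)*(-7) = -46/3 + (9 - 3)*(-7) = -46/3 + 6*(-7) = -46/3 - 42 = -172/3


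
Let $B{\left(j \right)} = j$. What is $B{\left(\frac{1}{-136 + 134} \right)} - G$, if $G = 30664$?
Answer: $- \frac{61329}{2} \approx -30665.0$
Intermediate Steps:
$B{\left(\frac{1}{-136 + 134} \right)} - G = \frac{1}{-136 + 134} - 30664 = \frac{1}{-2} - 30664 = - \frac{1}{2} - 30664 = - \frac{61329}{2}$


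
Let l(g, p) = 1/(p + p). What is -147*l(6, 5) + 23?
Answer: 83/10 ≈ 8.3000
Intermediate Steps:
l(g, p) = 1/(2*p)
-147*l(6, 5) + 23 = -147/(2*5) + 23 = -147*1/10 + 23 = -147/10 + 23 = 83/10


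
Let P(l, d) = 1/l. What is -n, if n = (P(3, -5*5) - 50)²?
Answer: -22201/9 ≈ -2466.8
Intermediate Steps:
n = 22201/9 (n = (1/3 - 50)² = (⅓ - 50)² = (-149/3)² = 22201/9 ≈ 2466.8)
-n = -1*22201/9 = -22201/9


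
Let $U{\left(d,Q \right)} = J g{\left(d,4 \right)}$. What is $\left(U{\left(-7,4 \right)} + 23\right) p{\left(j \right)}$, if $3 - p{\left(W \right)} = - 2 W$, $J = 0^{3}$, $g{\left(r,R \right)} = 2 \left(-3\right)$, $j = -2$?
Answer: $-23$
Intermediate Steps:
$g{\left(r,R \right)} = -6$
$J = 0$
$U{\left(d,Q \right)} = 0$ ($U{\left(d,Q \right)} = 0 \left(-6\right) = 0$)
$p{\left(W \right)} = 3 + 2 W$ ($p{\left(W \right)} = 3 - - 2 W = 3 + 2 W$)
$\left(U{\left(-7,4 \right)} + 23\right) p{\left(j \right)} = \left(0 + 23\right) \left(3 + 2 \left(-2\right)\right) = 23 \left(3 - 4\right) = 23 \left(-1\right) = -23$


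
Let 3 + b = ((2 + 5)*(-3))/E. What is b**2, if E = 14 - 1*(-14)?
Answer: 225/16 ≈ 14.063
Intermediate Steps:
E = 28 (E = 14 + 14 = 28)
b = -15/4 (b = -3 + ((2 + 5)*(-3))/28 = -3 + (7*(-3))*(1/28) = -3 - 21*1/28 = -3 - 3/4 = -15/4 ≈ -3.7500)
b**2 = (-15/4)**2 = 225/16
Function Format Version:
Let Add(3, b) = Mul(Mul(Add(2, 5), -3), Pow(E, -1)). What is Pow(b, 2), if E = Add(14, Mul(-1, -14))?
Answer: Rational(225, 16) ≈ 14.063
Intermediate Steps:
E = 28 (E = Add(14, 14) = 28)
b = Rational(-15, 4) (b = Add(-3, Mul(Mul(Add(2, 5), -3), Pow(28, -1))) = Add(-3, Mul(Mul(7, -3), Rational(1, 28))) = Add(-3, Mul(-21, Rational(1, 28))) = Add(-3, Rational(-3, 4)) = Rational(-15, 4) ≈ -3.7500)
Pow(b, 2) = Pow(Rational(-15, 4), 2) = Rational(225, 16)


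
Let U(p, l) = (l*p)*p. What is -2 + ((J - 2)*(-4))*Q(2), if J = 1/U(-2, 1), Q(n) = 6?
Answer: 40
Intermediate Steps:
U(p, l) = l*p²
J = ¼ (J = 1/(1*(-2)²) = 1/(1*4) = 1/4 = ¼ ≈ 0.25000)
-2 + ((J - 2)*(-4))*Q(2) = -2 + ((¼ - 2)*(-4))*6 = -2 - 7/4*(-4)*6 = -2 + 7*6 = -2 + 42 = 40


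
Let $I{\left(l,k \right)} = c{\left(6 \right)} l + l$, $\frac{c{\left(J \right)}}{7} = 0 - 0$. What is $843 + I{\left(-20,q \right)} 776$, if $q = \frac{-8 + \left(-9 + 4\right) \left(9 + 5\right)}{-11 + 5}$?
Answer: $-14677$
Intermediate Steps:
$c{\left(J \right)} = 0$ ($c{\left(J \right)} = 7 \left(0 - 0\right) = 7 \left(0 + 0\right) = 7 \cdot 0 = 0$)
$q = 13$ ($q = \frac{-8 - 70}{-6} = \left(-8 - 70\right) \left(- \frac{1}{6}\right) = \left(-78\right) \left(- \frac{1}{6}\right) = 13$)
$I{\left(l,k \right)} = l$ ($I{\left(l,k \right)} = 0 l + l = 0 + l = l$)
$843 + I{\left(-20,q \right)} 776 = 843 - 15520 = -14677$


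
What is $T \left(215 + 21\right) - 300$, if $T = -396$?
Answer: $-93756$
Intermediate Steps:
$T \left(215 + 21\right) - 300 = - 396 \left(215 + 21\right) - 300 = \left(-396\right) 236 - 300 = -93456 - 300 = -93756$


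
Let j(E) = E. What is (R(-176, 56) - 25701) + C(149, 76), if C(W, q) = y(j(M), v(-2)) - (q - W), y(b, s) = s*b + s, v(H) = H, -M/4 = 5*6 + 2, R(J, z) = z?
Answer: -25318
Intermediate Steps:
M = -128 (M = -4*(5*6 + 2) = -4*(30 + 2) = -4*32 = -128)
y(b, s) = s + b*s (y(b, s) = b*s + s = s + b*s)
C(W, q) = 254 + W - q (C(W, q) = -2*(1 - 128) - (q - W) = -2*(-127) + (W - q) = 254 + (W - q) = 254 + W - q)
(R(-176, 56) - 25701) + C(149, 76) = (56 - 25701) + (254 + 149 - 1*76) = -25645 + (254 + 149 - 76) = -25645 + 327 = -25318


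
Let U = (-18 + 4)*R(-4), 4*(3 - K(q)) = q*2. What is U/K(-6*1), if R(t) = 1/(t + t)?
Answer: 7/24 ≈ 0.29167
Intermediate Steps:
R(t) = 1/(2*t)
K(q) = 3 - q/2 (K(q) = 3 - q*2/4 = 3 - q/2)
U = 7/4 (U = (-18 + 4)*((1/2)/(-4)) = -7*(-1)/4 = -14*(-1/8) = 7/4 ≈ 1.7500)
U/K(-6*1) = 7/(4*(3 - (-3))) = 7/(4*(3 - 1/2*(-6))) = 7/(4*(3 + 3)) = (7/4)/6 = (7/4)*(1/6) = 7/24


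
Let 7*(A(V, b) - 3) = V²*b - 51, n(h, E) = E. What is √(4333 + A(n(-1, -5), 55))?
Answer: 2*√55433/7 ≈ 67.269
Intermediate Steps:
A(V, b) = -30/7 + b*V²/7 (A(V, b) = 3 + (V²*b - 51)/7 = 3 + (b*V² - 51)/7 = 3 + (-51 + b*V²)/7 = 3 + (-51/7 + b*V²/7) = -30/7 + b*V²/7)
√(4333 + A(n(-1, -5), 55)) = √(4333 + (-30/7 + (⅐)*55*(-5)²)) = √(4333 + (-30/7 + (⅐)*55*25)) = √(4333 + (-30/7 + 1375/7)) = √(4333 + 1345/7) = √(31676/7) = 2*√55433/7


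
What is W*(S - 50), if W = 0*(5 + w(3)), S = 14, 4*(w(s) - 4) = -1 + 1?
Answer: 0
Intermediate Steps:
w(s) = 4 (w(s) = 4 + (-1 + 1)/4 = 4 + (¼)*0 = 4 + 0 = 4)
W = 0 (W = 0*(5 + 4) = 0*9 = 0)
W*(S - 50) = 0*(14 - 50) = 0*(-36) = 0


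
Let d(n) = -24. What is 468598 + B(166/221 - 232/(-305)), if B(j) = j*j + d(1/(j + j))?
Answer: 2128945438847954/4543434025 ≈ 4.6858e+5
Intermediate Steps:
B(j) = -24 + j**2 (B(j) = j*j - 24 = j**2 - 24 = -24 + j**2)
468598 + B(166/221 - 232/(-305)) = 468598 + (-24 + (166/221 - 232/(-305))**2) = 468598 + (-24 + (166*(1/221) - 232*(-1/305))**2) = 468598 + (-24 + (166/221 + 232/305)**2) = 468598 + (-24 + (101902/67405)**2) = 468598 + (-24 + 10384017604/4543434025) = 468598 - 98658398996/4543434025 = 2128945438847954/4543434025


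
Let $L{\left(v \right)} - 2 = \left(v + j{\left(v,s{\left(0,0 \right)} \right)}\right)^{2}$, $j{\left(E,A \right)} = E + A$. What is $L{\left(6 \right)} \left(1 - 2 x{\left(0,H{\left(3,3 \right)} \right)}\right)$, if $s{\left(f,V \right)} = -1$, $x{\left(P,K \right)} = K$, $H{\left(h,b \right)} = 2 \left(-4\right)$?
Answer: $2091$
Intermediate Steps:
$H{\left(h,b \right)} = -8$
$j{\left(E,A \right)} = A + E$
$L{\left(v \right)} = 2 + \left(-1 + 2 v\right)^{2}$ ($L{\left(v \right)} = 2 + \left(v + \left(-1 + v\right)\right)^{2} = 2 + \left(-1 + 2 v\right)^{2}$)
$L{\left(6 \right)} \left(1 - 2 x{\left(0,H{\left(3,3 \right)} \right)}\right) = \left(2 + \left(-1 + 2 \cdot 6\right)^{2}\right) \left(1 - -16\right) = \left(2 + \left(-1 + 12\right)^{2}\right) \left(1 + 16\right) = \left(2 + 11^{2}\right) 17 = \left(2 + 121\right) 17 = 123 \cdot 17 = 2091$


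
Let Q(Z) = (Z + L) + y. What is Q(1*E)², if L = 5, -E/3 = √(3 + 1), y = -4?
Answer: 25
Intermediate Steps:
E = -6 (E = -3*√(3 + 1) = -3*√4 = -3*2 = -6)
Q(Z) = 1 + Z (Q(Z) = (Z + 5) - 4 = (5 + Z) - 4 = 1 + Z)
Q(1*E)² = (1 + 1*(-6))² = (1 - 6)² = (-5)² = 25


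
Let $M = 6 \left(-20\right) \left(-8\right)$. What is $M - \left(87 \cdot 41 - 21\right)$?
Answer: $-2586$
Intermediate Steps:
$M = 960$ ($M = \left(-120\right) \left(-8\right) = 960$)
$M - \left(87 \cdot 41 - 21\right) = 960 - \left(87 \cdot 41 - 21\right) = 960 - \left(3567 - 21\right) = 960 - 3546 = -2586$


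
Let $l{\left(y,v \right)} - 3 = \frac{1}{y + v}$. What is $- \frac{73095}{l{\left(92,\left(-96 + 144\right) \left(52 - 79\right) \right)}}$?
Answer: $- \frac{88006380}{3611} \approx -24372.0$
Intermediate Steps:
$l{\left(y,v \right)} = 3 + \frac{1}{v + y}$ ($l{\left(y,v \right)} = 3 + \frac{1}{y + v} = 3 + \frac{1}{v + y}$)
$- \frac{73095}{l{\left(92,\left(-96 + 144\right) \left(52 - 79\right) \right)}} = - \frac{73095}{\frac{1}{\left(-96 + 144\right) \left(52 - 79\right) + 92} \left(1 + 3 \left(-96 + 144\right) \left(52 - 79\right) + 3 \cdot 92\right)} = - \frac{73095}{\frac{1}{48 \left(-27\right) + 92} \left(1 + 3 \cdot 48 \left(-27\right) + 276\right)} = - \frac{73095}{\frac{1}{-1296 + 92} \left(1 + 3 \left(-1296\right) + 276\right)} = - \frac{73095}{\frac{1}{-1204} \left(1 - 3888 + 276\right)} = - \frac{73095}{\left(- \frac{1}{1204}\right) \left(-3611\right)} = - \frac{73095}{\frac{3611}{1204}} = \left(-73095\right) \frac{1204}{3611} = - \frac{88006380}{3611}$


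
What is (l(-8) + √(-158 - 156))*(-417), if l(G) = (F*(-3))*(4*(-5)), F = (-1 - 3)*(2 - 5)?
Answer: -300240 - 417*I*√314 ≈ -3.0024e+5 - 7389.3*I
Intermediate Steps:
F = 12 (F = -4*(-3) = 12)
l(G) = 720 (l(G) = (12*(-3))*(4*(-5)) = -36*(-20) = 720)
(l(-8) + √(-158 - 156))*(-417) = (720 + √(-158 - 156))*(-417) = (720 + √(-314))*(-417) = (720 + I*√314)*(-417) = -300240 - 417*I*√314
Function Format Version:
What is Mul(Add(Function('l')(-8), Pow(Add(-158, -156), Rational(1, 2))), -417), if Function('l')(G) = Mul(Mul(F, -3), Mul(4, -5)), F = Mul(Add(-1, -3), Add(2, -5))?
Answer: Add(-300240, Mul(-417, I, Pow(314, Rational(1, 2)))) ≈ Add(-3.0024e+5, Mul(-7389.3, I))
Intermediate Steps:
F = 12 (F = Mul(-4, -3) = 12)
Function('l')(G) = 720 (Function('l')(G) = Mul(Mul(12, -3), Mul(4, -5)) = Mul(-36, -20) = 720)
Mul(Add(Function('l')(-8), Pow(Add(-158, -156), Rational(1, 2))), -417) = Mul(Add(720, Pow(Add(-158, -156), Rational(1, 2))), -417) = Mul(Add(720, Pow(-314, Rational(1, 2))), -417) = Mul(Add(720, Mul(I, Pow(314, Rational(1, 2)))), -417) = Add(-300240, Mul(-417, I, Pow(314, Rational(1, 2))))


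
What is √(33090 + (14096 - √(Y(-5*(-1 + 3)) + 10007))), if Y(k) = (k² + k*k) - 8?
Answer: √(47186 - √10199) ≈ 216.99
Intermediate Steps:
Y(k) = -8 + 2*k² (Y(k) = (k² + k²) - 8 = 2*k² - 8 = -8 + 2*k²)
√(33090 + (14096 - √(Y(-5*(-1 + 3)) + 10007))) = √(33090 + (14096 - √((-8 + 2*(-5*(-1 + 3))²) + 10007))) = √(33090 + (14096 - √((-8 + 2*(-5*2)²) + 10007))) = √(33090 + (14096 - √((-8 + 2*(-10)²) + 10007))) = √(33090 + (14096 - √((-8 + 2*100) + 10007))) = √(33090 + (14096 - √((-8 + 200) + 10007))) = √(33090 + (14096 - √(192 + 10007))) = √(33090 + (14096 - √10199)) = √(47186 - √10199)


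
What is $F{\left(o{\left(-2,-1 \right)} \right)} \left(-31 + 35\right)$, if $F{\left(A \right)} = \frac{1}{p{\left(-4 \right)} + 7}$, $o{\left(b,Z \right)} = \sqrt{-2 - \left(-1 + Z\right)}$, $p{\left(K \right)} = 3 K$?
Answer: $- \frac{4}{5} \approx -0.8$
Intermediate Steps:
$o{\left(b,Z \right)} = \sqrt{-1 - Z}$
$F{\left(A \right)} = - \frac{1}{5}$ ($F{\left(A \right)} = \frac{1}{3 \left(-4\right) + 7} = \frac{1}{-12 + 7} = \frac{1}{-5} = - \frac{1}{5}$)
$F{\left(o{\left(-2,-1 \right)} \right)} \left(-31 + 35\right) = - \frac{-31 + 35}{5} = \left(- \frac{1}{5}\right) 4 = - \frac{4}{5}$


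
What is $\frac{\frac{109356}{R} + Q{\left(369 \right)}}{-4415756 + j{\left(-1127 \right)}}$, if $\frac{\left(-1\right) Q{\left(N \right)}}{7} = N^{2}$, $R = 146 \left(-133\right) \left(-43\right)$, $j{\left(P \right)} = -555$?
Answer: $\frac{397918077171}{1843752430457} \approx 0.21582$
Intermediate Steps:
$R = 834974$ ($R = \left(-19418\right) \left(-43\right) = 834974$)
$Q{\left(N \right)} = - 7 N^{2}$
$\frac{\frac{109356}{R} + Q{\left(369 \right)}}{-4415756 + j{\left(-1127 \right)}} = \frac{\frac{109356}{834974} - 7 \cdot 369^{2}}{-4415756 - 555} = \frac{109356 \cdot \frac{1}{834974} - 953127}{-4416311} = \left(\frac{54678}{417487} - 953127\right) \left(- \frac{1}{4416311}\right) = \left(- \frac{397918077171}{417487}\right) \left(- \frac{1}{4416311}\right) = \frac{397918077171}{1843752430457}$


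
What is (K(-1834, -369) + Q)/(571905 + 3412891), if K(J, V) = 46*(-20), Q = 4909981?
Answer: 4909061/3984796 ≈ 1.2319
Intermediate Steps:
K(J, V) = -920
(K(-1834, -369) + Q)/(571905 + 3412891) = (-920 + 4909981)/(571905 + 3412891) = 4909061/3984796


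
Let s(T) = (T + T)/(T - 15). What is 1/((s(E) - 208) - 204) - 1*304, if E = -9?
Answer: -500084/1645 ≈ -304.00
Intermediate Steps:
s(T) = 2*T/(-15 + T) (s(T) = (2*T)/(-15 + T) = 2*T/(-15 + T))
1/((s(E) - 208) - 204) - 1*304 = 1/((2*(-9)/(-15 - 9) - 208) - 204) - 1*304 = 1/((2*(-9)/(-24) - 208) - 204) - 304 = 1/((2*(-9)*(-1/24) - 208) - 204) - 304 = 1/((¾ - 208) - 204) - 304 = 1/(-829/4 - 204) - 304 = 1/(-1645/4) - 304 = -4/1645 - 304 = -500084/1645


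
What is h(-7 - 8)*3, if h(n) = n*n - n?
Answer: 720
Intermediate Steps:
h(n) = n² - n
h(-7 - 8)*3 = ((-7 - 8)*(-1 + (-7 - 8)))*3 = -15*(-1 - 15)*3 = -15*(-16)*3 = 240*3 = 720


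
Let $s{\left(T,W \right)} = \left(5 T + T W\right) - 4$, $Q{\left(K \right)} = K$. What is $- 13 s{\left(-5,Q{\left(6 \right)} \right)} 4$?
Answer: $3068$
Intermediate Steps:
$s{\left(T,W \right)} = -4 + 5 T + T W$
$- 13 s{\left(-5,Q{\left(6 \right)} \right)} 4 = - 13 \left(-4 + 5 \left(-5\right) - 30\right) 4 = - 13 \left(-4 - 25 - 30\right) 4 = \left(-13\right) \left(-59\right) 4 = 767 \cdot 4 = 3068$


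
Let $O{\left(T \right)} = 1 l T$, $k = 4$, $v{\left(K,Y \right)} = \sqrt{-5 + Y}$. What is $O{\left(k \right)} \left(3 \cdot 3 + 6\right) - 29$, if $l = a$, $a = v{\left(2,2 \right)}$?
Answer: $-29 + 60 i \sqrt{3} \approx -29.0 + 103.92 i$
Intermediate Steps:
$a = i \sqrt{3}$ ($a = \sqrt{-5 + 2} = \sqrt{-3} = i \sqrt{3} \approx 1.732 i$)
$l = i \sqrt{3} \approx 1.732 i$
$O{\left(T \right)} = i T \sqrt{3}$ ($O{\left(T \right)} = 1 i \sqrt{3} T = i \sqrt{3} T = i T \sqrt{3}$)
$O{\left(k \right)} \left(3 \cdot 3 + 6\right) - 29 = i 4 \sqrt{3} \left(3 \cdot 3 + 6\right) - 29 = 4 i \sqrt{3} \left(9 + 6\right) - 29 = 4 i \sqrt{3} \cdot 15 - 29 = 60 i \sqrt{3} - 29 = -29 + 60 i \sqrt{3}$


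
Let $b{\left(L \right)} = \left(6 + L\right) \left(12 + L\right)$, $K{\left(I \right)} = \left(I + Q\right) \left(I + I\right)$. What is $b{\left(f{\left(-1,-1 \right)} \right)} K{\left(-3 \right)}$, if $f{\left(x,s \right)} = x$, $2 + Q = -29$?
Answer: $11220$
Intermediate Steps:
$Q = -31$ ($Q = -2 - 29 = -31$)
$K{\left(I \right)} = 2 I \left(-31 + I\right)$ ($K{\left(I \right)} = \left(I - 31\right) \left(I + I\right) = \left(-31 + I\right) 2 I = 2 I \left(-31 + I\right)$)
$b{\left(f{\left(-1,-1 \right)} \right)} K{\left(-3 \right)} = \left(72 + \left(-1\right)^{2} + 18 \left(-1\right)\right) 2 \left(-3\right) \left(-31 - 3\right) = \left(72 + 1 - 18\right) 2 \left(-3\right) \left(-34\right) = 55 \cdot 204 = 11220$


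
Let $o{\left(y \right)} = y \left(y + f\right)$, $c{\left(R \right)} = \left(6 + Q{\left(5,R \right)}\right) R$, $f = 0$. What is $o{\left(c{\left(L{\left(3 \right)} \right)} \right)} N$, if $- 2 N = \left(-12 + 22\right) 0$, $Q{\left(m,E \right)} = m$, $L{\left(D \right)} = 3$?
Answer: $0$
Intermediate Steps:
$c{\left(R \right)} = 11 R$ ($c{\left(R \right)} = \left(6 + 5\right) R = 11 R$)
$N = 0$ ($N = - \frac{\left(-12 + 22\right) 0}{2} = - \frac{10 \cdot 0}{2} = \left(- \frac{1}{2}\right) 0 = 0$)
$o{\left(y \right)} = y^{2}$ ($o{\left(y \right)} = y \left(y + 0\right) = y y = y^{2}$)
$o{\left(c{\left(L{\left(3 \right)} \right)} \right)} N = \left(11 \cdot 3\right)^{2} \cdot 0 = 33^{2} \cdot 0 = 1089 \cdot 0 = 0$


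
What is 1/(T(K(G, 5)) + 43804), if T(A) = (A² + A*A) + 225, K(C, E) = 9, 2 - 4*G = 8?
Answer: 1/44191 ≈ 2.2629e-5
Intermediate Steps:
G = -3/2 (G = ½ - ¼*8 = ½ - 2 = -3/2 ≈ -1.5000)
T(A) = 225 + 2*A² (T(A) = (A² + A²) + 225 = 2*A² + 225 = 225 + 2*A²)
1/(T(K(G, 5)) + 43804) = 1/((225 + 2*9²) + 43804) = 1/((225 + 2*81) + 43804) = 1/((225 + 162) + 43804) = 1/(387 + 43804) = 1/44191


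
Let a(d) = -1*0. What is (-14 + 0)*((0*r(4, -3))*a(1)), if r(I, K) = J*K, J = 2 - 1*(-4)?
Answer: 0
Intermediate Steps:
J = 6 (J = 2 + 4 = 6)
a(d) = 0
r(I, K) = 6*K
(-14 + 0)*((0*r(4, -3))*a(1)) = (-14 + 0)*((0*(6*(-3)))*0) = -14*0*(-18)*0 = -0*0 = -14*0 = 0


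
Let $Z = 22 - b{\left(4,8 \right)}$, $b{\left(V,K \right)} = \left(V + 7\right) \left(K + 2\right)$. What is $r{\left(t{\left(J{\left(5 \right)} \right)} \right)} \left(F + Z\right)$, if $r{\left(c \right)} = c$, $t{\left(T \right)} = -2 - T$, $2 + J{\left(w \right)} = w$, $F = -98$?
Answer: $930$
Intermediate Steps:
$J{\left(w \right)} = -2 + w$
$b{\left(V,K \right)} = \left(2 + K\right) \left(7 + V\right)$ ($b{\left(V,K \right)} = \left(7 + V\right) \left(2 + K\right) = \left(2 + K\right) \left(7 + V\right)$)
$Z = -88$ ($Z = 22 - \left(14 + 2 \cdot 4 + 7 \cdot 8 + 8 \cdot 4\right) = 22 - \left(14 + 8 + 56 + 32\right) = 22 - 110 = -88$)
$r{\left(t{\left(J{\left(5 \right)} \right)} \right)} \left(F + Z\right) = \left(-2 - \left(-2 + 5\right)\right) \left(-98 - 88\right) = \left(-2 - 3\right) \left(-186\right) = \left(-5\right) \left(-186\right) = 930$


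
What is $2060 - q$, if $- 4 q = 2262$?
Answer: $\frac{5251}{2} \approx 2625.5$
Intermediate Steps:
$q = - \frac{1131}{2}$ ($q = \left(- \frac{1}{4}\right) 2262 = - \frac{1131}{2} \approx -565.5$)
$2060 - q = 2060 - - \frac{1131}{2} = 2060 + \frac{1131}{2} = \frac{5251}{2}$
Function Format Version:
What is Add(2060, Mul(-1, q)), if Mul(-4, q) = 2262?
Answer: Rational(5251, 2) ≈ 2625.5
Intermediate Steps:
q = Rational(-1131, 2) (q = Mul(Rational(-1, 4), 2262) = Rational(-1131, 2) ≈ -565.50)
Add(2060, Mul(-1, q)) = Add(2060, Mul(-1, Rational(-1131, 2))) = Add(2060, Rational(1131, 2)) = Rational(5251, 2)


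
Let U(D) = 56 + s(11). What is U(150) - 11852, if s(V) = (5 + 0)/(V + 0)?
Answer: -129751/11 ≈ -11796.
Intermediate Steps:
s(V) = 5/V
U(D) = 621/11 (U(D) = 56 + 5/11 = 621/11)
U(150) - 11852 = 621/11 - 11852 = -129751/11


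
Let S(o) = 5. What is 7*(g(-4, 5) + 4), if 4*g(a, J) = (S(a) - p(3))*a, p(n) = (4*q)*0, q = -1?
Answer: -7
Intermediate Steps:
p(n) = 0 (p(n) = (4*(-1))*0 = -4*0 = 0)
g(a, J) = 5*a/4 (g(a, J) = ((5 - 1*0)*a)/4 = ((5 + 0)*a)/4 = (5*a)/4 = 5*a/4)
7*(g(-4, 5) + 4) = 7*((5/4)*(-4) + 4) = 7*(-5 + 4) = 7*(-1) = -7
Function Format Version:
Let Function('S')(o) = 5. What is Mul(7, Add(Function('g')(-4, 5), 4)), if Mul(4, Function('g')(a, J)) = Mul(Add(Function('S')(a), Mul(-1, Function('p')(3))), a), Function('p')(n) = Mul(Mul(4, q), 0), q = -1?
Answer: -7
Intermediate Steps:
Function('p')(n) = 0 (Function('p')(n) = Mul(Mul(4, -1), 0) = Mul(-4, 0) = 0)
Function('g')(a, J) = Mul(Rational(5, 4), a) (Function('g')(a, J) = Mul(Rational(1, 4), Mul(Add(5, Mul(-1, 0)), a)) = Mul(Rational(1, 4), Mul(Add(5, 0), a)) = Mul(Rational(1, 4), Mul(5, a)) = Mul(Rational(5, 4), a))
Mul(7, Add(Function('g')(-4, 5), 4)) = Mul(7, Add(Mul(Rational(5, 4), -4), 4)) = Mul(7, Add(-5, 4)) = Mul(7, -1) = -7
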